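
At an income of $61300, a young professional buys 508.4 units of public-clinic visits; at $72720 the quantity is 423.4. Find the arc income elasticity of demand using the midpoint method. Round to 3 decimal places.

ΔQ = 423.4 − 508.4 = -85; midpoint Q̄ = (508.4 + 423.4)/2 = 465.9.
ΔI = 72720 − 61300 = 11420; midpoint Ī = (61300 + 72720)/2 = 67010.
η = (ΔQ/Q̄) ÷ (ΔI/Ī) = (-85/465.9) ÷ (11420/67010) = -1.071.

-1.071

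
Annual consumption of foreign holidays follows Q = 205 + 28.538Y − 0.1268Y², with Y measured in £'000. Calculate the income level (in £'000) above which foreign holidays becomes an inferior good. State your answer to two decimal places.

112.53

dQ/dY = 28.538 − 0.2536Y.
The good is inferior where dQ/dY < 0. Setting dQ/dY = 0 gives Y = 28.538 / 0.2536 = 112.53.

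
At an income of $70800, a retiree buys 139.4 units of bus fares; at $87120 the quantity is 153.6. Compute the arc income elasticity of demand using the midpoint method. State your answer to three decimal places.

0.469

ΔQ = 153.6 − 139.4 = 14.2; midpoint Q̄ = (139.4 + 153.6)/2 = 146.5.
ΔI = 87120 − 70800 = 16320; midpoint Ī = (70800 + 87120)/2 = 78960.
η = (ΔQ/Q̄) ÷ (ΔI/Ī) = (14.2/146.5) ÷ (16320/78960) = 0.469.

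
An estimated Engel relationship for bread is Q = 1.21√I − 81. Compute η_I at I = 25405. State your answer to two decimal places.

At I = 25405: Q = 111.861.
dQ/dI = 1.21/(2√I) = 0.00379573 at this income.
η = (dQ/dI)·(I/Q) = 0.00379573 × (25405/111.861) = 0.86.

0.86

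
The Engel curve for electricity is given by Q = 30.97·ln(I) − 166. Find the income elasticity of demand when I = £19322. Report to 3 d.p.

At I = 19322: Q = 139.643.
dQ/dI = 30.97/I = 0.00160284 at this income.
η = (dQ/dI)·(I/Q) = 0.00160284 × (19322/139.643) = 0.222.

0.222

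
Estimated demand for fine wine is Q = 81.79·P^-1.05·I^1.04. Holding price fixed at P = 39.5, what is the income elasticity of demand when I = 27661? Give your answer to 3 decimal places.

For a multiplicative demand Q = A·P^α·I^β, the income elasticity is β everywhere.
Here β = 1.04, so η = 1.040.

1.040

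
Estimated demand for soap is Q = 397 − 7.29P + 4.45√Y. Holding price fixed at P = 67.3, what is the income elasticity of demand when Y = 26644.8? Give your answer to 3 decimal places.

At P = 67.3, Y = 26644.8: Q = 632.767.
Holding P constant, ∂Q/∂Y = 4.45/(2√Y) = 0.0136309.
η_Y = (∂Q/∂Y)·(Y/Q) = 0.0136309 × (26644.8/632.767) = 0.574.

0.574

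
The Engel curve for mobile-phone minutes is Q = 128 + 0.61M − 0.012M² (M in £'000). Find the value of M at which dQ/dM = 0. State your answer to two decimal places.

25.42

dQ/dM = 0.61 − 0.024M.
The good is inferior where dQ/dM < 0. Setting dQ/dM = 0 gives M = 0.61 / 0.024 = 25.42.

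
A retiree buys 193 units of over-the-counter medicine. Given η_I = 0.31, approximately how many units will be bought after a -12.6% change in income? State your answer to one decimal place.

%ΔQ ≈ η × %ΔI = 0.31 × (-12.6%) = -3.906%.
New Q ≈ 193 × (1 − 0.03906) = 185.5.

185.5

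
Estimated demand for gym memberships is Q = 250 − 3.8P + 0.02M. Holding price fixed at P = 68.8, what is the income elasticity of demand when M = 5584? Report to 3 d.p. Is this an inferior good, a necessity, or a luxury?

At P = 68.8, M = 5584: Q = 100.240.
Holding P constant, ∂Q/∂M = 0.02.
η_M = (∂Q/∂M)·(M/Q) = 0.02 × (5584/100.240) = 1.114.
Since η > 1, this is a luxury.

1.114 (luxury)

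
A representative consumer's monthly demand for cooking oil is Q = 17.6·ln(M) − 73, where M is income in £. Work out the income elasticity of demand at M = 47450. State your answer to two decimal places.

At M = 47450: Q = 116.507.
dQ/dM = 17.6/M = 0.000370917 at this income.
η = (dQ/dM)·(M/Q) = 0.000370917 × (47450/116.507) = 0.15.

0.15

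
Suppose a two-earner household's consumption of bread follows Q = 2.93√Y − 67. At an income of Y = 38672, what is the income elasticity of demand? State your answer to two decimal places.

At Y = 38672: Q = 509.190.
dQ/dY = 2.93/(2√Y) = 0.00744971 at this income.
η = (dQ/dY)·(Y/Q) = 0.00744971 × (38672/509.190) = 0.57.

0.57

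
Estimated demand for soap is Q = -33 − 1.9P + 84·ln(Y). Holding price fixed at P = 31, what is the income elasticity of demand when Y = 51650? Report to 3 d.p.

0.102

At P = 31, Y = 51650: Q = 819.689.
Holding P constant, ∂Q/∂Y = 84/Y = 0.00162633.
η_Y = (∂Q/∂Y)·(Y/Q) = 0.00162633 × (51650/819.689) = 0.102.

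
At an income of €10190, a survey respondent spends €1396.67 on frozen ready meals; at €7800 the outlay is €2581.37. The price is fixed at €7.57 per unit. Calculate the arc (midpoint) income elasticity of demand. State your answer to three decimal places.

With a constant price, Q₁ = 1396.67/7.57 = 184.501 and Q₂ = 2581.37/7.57 = 341.000 (equivalently, work directly with expenditure since P cancels).
Midpoint %ΔQ = (2581.37 − 1396.67)/1989.02 = 0.59562; midpoint %ΔI = (7800 − 10190)/8995 = -0.26570.
η = 0.59562 / -0.26570 = -2.242.

-2.242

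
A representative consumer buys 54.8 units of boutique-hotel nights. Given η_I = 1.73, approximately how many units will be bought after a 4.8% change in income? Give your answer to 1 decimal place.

59.4

%ΔQ ≈ η × %ΔI = 1.73 × 4.8% = 8.304%.
New Q ≈ 54.8 × (1 + 0.08304) = 59.4.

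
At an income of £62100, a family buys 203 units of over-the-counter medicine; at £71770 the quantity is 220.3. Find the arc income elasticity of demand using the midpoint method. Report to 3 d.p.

0.566

ΔQ = 220.3 − 203 = 17.3; midpoint Q̄ = (203 + 220.3)/2 = 211.65.
ΔI = 71770 − 62100 = 9670; midpoint Ī = (62100 + 71770)/2 = 66935.
η = (ΔQ/Q̄) ÷ (ΔI/Ī) = (17.3/211.65) ÷ (9670/66935) = 0.566.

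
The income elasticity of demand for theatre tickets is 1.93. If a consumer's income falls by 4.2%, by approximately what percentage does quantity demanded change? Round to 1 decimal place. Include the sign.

-8.1%

%ΔQ ≈ η × %ΔI = 1.93 × (-4.2%) = -8.1%.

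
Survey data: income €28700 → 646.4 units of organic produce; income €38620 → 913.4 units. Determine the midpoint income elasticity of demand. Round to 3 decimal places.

1.162

ΔQ = 913.4 − 646.4 = 267; midpoint Q̄ = (646.4 + 913.4)/2 = 779.9.
ΔI = 38620 − 28700 = 9920; midpoint Ī = (28700 + 38620)/2 = 33660.
η = (ΔQ/Q̄) ÷ (ΔI/Ī) = (267/779.9) ÷ (9920/33660) = 1.162.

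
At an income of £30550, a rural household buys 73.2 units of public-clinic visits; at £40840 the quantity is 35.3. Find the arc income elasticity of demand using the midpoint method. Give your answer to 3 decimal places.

ΔQ = 35.3 − 73.2 = -37.9; midpoint Q̄ = (73.2 + 35.3)/2 = 54.25.
ΔI = 40840 − 30550 = 10290; midpoint Ī = (30550 + 40840)/2 = 35695.
η = (ΔQ/Q̄) ÷ (ΔI/Ī) = (-37.9/54.25) ÷ (10290/35695) = -2.423.

-2.423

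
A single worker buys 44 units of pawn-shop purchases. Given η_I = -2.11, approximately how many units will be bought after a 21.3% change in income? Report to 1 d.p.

%ΔQ ≈ η × %ΔI = -2.11 × 21.3% = -44.943%.
New Q ≈ 44 × (1 − 0.44943) = 24.2.

24.2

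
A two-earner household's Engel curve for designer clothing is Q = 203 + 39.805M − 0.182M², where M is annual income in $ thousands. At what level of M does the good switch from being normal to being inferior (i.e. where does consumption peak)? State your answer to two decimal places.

dQ/dM = 39.805 − 0.364M.
The good is inferior where dQ/dM < 0. Setting dQ/dM = 0 gives M = 39.805 / 0.364 = 109.35.

109.35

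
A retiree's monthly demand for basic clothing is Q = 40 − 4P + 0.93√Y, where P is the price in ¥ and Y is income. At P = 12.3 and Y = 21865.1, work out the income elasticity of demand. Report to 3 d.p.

At P = 12.3, Y = 21865.1: Q = 128.318.
Holding P constant, ∂Q/∂Y = 0.93/(2√Y) = 0.00314469.
η_Y = (∂Q/∂Y)·(Y/Q) = 0.00314469 × (21865.1/128.318) = 0.536.

0.536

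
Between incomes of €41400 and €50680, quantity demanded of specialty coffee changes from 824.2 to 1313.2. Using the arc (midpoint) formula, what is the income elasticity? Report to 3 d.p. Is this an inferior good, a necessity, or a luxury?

ΔQ = 1313.2 − 824.2 = 489; midpoint Q̄ = (824.2 + 1313.2)/2 = 1068.7.
ΔI = 50680 − 41400 = 9280; midpoint Ī = (41400 + 50680)/2 = 46040.
η = (ΔQ/Q̄) ÷ (ΔI/Ī) = (489/1068.7) ÷ (9280/46040) = 2.270.
η > 1 ⇒ luxury.

2.270 (luxury)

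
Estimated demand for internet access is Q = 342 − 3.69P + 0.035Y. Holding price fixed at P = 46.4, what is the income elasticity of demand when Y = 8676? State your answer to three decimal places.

0.640

At P = 46.4, Y = 8676: Q = 474.444.
Holding P constant, ∂Q/∂Y = 0.035.
η_Y = (∂Q/∂Y)·(Y/Q) = 0.035 × (8676/474.444) = 0.640.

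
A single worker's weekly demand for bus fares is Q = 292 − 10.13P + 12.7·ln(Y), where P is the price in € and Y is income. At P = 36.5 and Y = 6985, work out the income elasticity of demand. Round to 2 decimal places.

0.37

At P = 36.5, Y = 6985: Q = 34.669.
Holding P constant, ∂Q/∂Y = 12.7/Y = 0.00181818.
η_Y = (∂Q/∂Y)·(Y/Q) = 0.00181818 × (6985/34.669) = 0.37.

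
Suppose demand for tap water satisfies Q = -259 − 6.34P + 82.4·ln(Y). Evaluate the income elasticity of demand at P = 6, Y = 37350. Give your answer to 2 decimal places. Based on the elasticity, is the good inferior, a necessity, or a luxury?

At P = 6, Y = 37350: Q = 570.474.
Holding P constant, ∂Q/∂Y = 82.4/Y = 0.00220616.
η_Y = (∂Q/∂Y)·(Y/Q) = 0.00220616 × (37350/570.474) = 0.14.
Since 0 < η < 1, this is a necessity.

0.14 (necessity)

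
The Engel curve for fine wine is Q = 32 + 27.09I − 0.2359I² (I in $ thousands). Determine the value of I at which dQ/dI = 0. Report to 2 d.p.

dQ/dI = 27.09 − 0.4718I.
The good is inferior where dQ/dI < 0. Setting dQ/dI = 0 gives I = 27.09 / 0.4718 = 57.42.

57.42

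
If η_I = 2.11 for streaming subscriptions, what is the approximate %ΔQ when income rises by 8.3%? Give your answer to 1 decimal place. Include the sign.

%ΔQ ≈ η × %ΔI = 2.11 × 8.3% = 17.5%.

17.5%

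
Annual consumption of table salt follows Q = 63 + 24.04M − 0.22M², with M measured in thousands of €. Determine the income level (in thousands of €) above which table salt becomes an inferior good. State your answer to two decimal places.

dQ/dM = 24.04 − 0.44M.
The good is inferior where dQ/dM < 0. Setting dQ/dM = 0 gives M = 24.04 / 0.44 = 54.64.

54.64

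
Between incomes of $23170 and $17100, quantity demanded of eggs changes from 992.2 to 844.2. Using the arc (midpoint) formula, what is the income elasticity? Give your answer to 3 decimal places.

0.535

ΔQ = 844.2 − 992.2 = -148; midpoint Q̄ = (992.2 + 844.2)/2 = 918.2.
ΔI = 17100 − 23170 = -6070; midpoint Ī = (23170 + 17100)/2 = 20135.
η = (ΔQ/Q̄) ÷ (ΔI/Ī) = (-148/918.2) ÷ (-6070/20135) = 0.535.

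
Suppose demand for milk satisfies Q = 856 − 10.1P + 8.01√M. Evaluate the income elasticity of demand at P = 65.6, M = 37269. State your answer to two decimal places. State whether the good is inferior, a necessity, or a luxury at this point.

0.44 (necessity)

At P = 65.6, M = 37269: Q = 1739.785.
Holding P constant, ∂Q/∂M = 8.01/(2√M) = 0.0207457.
η_M = (∂Q/∂M)·(M/Q) = 0.0207457 × (37269/1739.785) = 0.44.
Since 0 < η < 1, this is a necessity.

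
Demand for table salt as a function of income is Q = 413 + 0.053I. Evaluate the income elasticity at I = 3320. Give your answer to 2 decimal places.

At I = 3320: Q = 588.960.
dQ/dI = 0.053.
η = (dQ/dI)·(I/Q) = 0.053 × (3320/588.960) = 0.30.

0.30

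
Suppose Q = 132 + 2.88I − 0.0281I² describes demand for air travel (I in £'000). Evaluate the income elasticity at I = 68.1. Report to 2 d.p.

-0.33

At I = 68.1: Q = 197.8112.
dQ/dI = 2.88 − 0.0562I = -0.94722.
η = (dQ/dI)·(I/Q) = -0.94722 × (68.1/197.8112) = -0.33.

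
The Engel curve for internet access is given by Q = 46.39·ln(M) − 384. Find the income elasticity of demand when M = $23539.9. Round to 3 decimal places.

0.559

At M = 23539.9: Q = 82.983.
dQ/dM = 46.39/M = 0.0019707 at this income.
η = (dQ/dM)·(M/Q) = 0.0019707 × (23539.9/82.983) = 0.559.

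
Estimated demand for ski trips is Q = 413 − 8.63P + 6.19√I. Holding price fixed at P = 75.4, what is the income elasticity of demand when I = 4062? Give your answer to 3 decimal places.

At P = 75.4, I = 4062: Q = 156.810.
Holding P constant, ∂Q/∂I = 6.19/(2√I) = 0.0485613.
η_I = (∂Q/∂I)·(I/Q) = 0.0485613 × (4062/156.810) = 1.258.

1.258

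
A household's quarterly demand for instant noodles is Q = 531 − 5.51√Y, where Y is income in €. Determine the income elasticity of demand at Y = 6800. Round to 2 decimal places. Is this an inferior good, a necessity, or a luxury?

At Y = 6800: Q = 76.634.
dQ/dY = -5.51/(2√Y) = -0.0334093 at this income.
η = (dQ/dY)·(Y/Q) = -0.0334093 × (6800/76.634) = -2.96.
Since η < 0, the good is an inferior good.

-2.96 (inferior good)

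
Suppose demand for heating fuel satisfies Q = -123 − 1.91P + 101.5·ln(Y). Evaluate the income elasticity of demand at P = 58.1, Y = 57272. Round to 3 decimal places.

At P = 58.1, Y = 57272: Q = 878.019.
Holding P constant, ∂Q/∂Y = 101.5/Y = 0.00177224.
η_Y = (∂Q/∂Y)·(Y/Q) = 0.00177224 × (57272/878.019) = 0.116.

0.116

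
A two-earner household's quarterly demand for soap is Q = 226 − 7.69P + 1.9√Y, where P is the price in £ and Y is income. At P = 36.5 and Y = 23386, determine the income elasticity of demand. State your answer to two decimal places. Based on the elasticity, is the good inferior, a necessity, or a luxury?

At P = 36.5, Y = 23386: Q = 235.872.
Holding P constant, ∂Q/∂Y = 1.9/(2√Y) = 0.0062122.
η_Y = (∂Q/∂Y)·(Y/Q) = 0.0062122 × (23386/235.872) = 0.62.
Since 0 < η < 1, this is a necessity.

0.62 (necessity)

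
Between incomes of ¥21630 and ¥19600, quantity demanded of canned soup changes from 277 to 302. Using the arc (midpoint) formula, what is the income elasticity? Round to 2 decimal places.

ΔQ = 302 − 277 = 25; midpoint Q̄ = (277 + 302)/2 = 289.5.
ΔI = 19600 − 21630 = -2030; midpoint Ī = (21630 + 19600)/2 = 20615.
η = (ΔQ/Q̄) ÷ (ΔI/Ī) = (25/289.5) ÷ (-2030/20615) = -0.88.

-0.88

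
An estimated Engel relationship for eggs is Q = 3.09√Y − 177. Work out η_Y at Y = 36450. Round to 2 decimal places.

0.71

At Y = 36450: Q = 412.939.
dQ/dY = 3.09/(2√Y) = 0.00809244 at this income.
η = (dQ/dY)·(Y/Q) = 0.00809244 × (36450/412.939) = 0.71.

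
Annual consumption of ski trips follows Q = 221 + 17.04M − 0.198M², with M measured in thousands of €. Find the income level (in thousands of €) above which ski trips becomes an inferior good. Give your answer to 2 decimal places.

dQ/dM = 17.04 − 0.396M.
The good is inferior where dQ/dM < 0. Setting dQ/dM = 0 gives M = 17.04 / 0.396 = 43.03.

43.03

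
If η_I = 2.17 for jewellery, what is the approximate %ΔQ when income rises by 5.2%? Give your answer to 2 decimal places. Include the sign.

%ΔQ ≈ η × %ΔI = 2.17 × 5.2% = 11.28%.

11.28%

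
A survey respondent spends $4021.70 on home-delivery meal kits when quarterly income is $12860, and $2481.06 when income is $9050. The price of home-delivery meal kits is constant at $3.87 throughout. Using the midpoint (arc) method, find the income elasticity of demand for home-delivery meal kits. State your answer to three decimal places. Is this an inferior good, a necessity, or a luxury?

1.362 (luxury)

With a constant price, Q₁ = 4021.70/3.87 = 1039.199 and Q₂ = 2481.06/3.87 = 641.101 (equivalently, work directly with expenditure since P cancels).
Midpoint %ΔQ = (2481.06 − 4021.70)/3251.38 = -0.47384; midpoint %ΔI = (9050 − 12860)/10955 = -0.34779.
η = -0.47384 / -0.34779 = 1.362.
η > 1 ⇒ luxury.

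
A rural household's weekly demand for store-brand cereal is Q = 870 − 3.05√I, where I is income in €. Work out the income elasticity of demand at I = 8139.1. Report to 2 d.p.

At I = 8139.1: Q = 594.838.
dQ/dI = -3.05/(2√I) = -0.0169037 at this income.
η = (dQ/dI)·(I/Q) = -0.0169037 × (8139.1/594.838) = -0.23.

-0.23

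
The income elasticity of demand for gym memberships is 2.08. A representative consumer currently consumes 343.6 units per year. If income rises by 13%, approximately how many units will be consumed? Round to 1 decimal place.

436.5

%ΔQ ≈ η × %ΔI = 2.08 × 13% = 27.04%.
New Q ≈ 343.6 × (1 + 0.2704) = 436.5.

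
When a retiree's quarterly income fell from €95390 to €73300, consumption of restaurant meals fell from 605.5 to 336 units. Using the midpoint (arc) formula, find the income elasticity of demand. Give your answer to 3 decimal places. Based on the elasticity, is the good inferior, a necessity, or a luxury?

2.186 (luxury)

ΔQ = 336 − 605.5 = -269.5; midpoint Q̄ = (605.5 + 336)/2 = 470.75.
ΔI = 73300 − 95390 = -22090; midpoint Ī = (95390 + 73300)/2 = 84345.
η = (ΔQ/Q̄) ÷ (ΔI/Ī) = (-269.5/470.75) ÷ (-22090/84345) = 2.186.
η > 1 ⇒ luxury.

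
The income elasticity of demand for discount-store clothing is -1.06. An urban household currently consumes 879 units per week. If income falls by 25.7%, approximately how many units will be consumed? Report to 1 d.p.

%ΔQ ≈ η × %ΔI = -1.06 × (-25.7%) = 27.242%.
New Q ≈ 879 × (1 + 0.27242) = 1118.5.

1118.5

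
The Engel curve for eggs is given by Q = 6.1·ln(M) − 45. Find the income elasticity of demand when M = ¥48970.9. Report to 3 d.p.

At M = 48970.9: Q = 20.874.
dQ/dM = 6.1/M = 0.000124564 at this income.
η = (dQ/dM)·(M/Q) = 0.000124564 × (48970.9/20.874) = 0.292.

0.292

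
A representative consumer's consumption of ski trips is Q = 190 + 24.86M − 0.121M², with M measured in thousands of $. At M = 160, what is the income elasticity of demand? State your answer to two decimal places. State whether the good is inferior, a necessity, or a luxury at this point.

At M = 160: Q = 1070.0000.
dQ/dM = 24.86 − 0.242M = -13.86000.
η = (dQ/dM)·(M/Q) = -13.86000 × (160/1070.0000) = -2.07.
η < 0 ⇒ inferior good.

-2.07 (inferior good)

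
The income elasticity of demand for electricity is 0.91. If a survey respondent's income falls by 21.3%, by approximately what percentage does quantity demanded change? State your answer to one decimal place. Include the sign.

%ΔQ ≈ η × %ΔI = 0.91 × (-21.3%) = -19.4%.

-19.4%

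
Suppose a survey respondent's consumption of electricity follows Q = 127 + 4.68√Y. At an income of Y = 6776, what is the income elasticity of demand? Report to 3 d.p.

At Y = 6776: Q = 512.241.
dQ/dY = 4.68/(2√Y) = 0.0284269 at this income.
η = (dQ/dY)·(Y/Q) = 0.0284269 × (6776/512.241) = 0.376.

0.376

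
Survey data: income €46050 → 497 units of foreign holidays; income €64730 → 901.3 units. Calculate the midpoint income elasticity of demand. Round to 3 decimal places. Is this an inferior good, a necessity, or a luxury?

1.715 (luxury)

ΔQ = 901.3 − 497 = 404.3; midpoint Q̄ = (497 + 901.3)/2 = 699.15.
ΔI = 64730 − 46050 = 18680; midpoint Ī = (46050 + 64730)/2 = 55390.
η = (ΔQ/Q̄) ÷ (ΔI/Ī) = (404.3/699.15) ÷ (18680/55390) = 1.715.
η > 1 ⇒ luxury.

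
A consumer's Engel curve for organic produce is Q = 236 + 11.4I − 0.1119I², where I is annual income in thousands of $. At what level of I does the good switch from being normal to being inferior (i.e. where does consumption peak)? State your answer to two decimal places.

dQ/dI = 11.4 − 0.2238I.
The good is inferior where dQ/dI < 0. Setting dQ/dI = 0 gives I = 11.4 / 0.2238 = 50.94.

50.94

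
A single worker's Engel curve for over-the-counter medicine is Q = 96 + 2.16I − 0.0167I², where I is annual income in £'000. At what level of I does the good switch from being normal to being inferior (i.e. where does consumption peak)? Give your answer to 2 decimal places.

dQ/dI = 2.16 − 0.0334I.
The good is inferior where dQ/dI < 0. Setting dQ/dI = 0 gives I = 2.16 / 0.0334 = 64.67.

64.67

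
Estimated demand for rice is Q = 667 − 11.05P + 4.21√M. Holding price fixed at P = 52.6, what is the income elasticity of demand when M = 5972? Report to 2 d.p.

0.40

At P = 52.6, M = 5972: Q = 411.113.
Holding P constant, ∂Q/∂M = 4.21/(2√M) = 0.0272391.
η_M = (∂Q/∂M)·(M/Q) = 0.0272391 × (5972/411.113) = 0.40.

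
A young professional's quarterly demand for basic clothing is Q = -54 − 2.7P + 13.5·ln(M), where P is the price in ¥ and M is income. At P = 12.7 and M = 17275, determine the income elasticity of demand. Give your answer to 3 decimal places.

0.311

At P = 12.7, M = 17275: Q = 43.430.
Holding P constant, ∂Q/∂M = 13.5/M = 0.000781476.
η_M = (∂Q/∂M)·(M/Q) = 0.000781476 × (17275/43.430) = 0.311.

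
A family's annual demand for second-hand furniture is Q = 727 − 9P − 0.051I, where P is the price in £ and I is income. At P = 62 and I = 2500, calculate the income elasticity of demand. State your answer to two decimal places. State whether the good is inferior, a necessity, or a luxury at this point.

At P = 62, I = 2500: Q = 41.500.
Holding P constant, ∂Q/∂I = −0.051.
η_I = (∂Q/∂I)·(I/Q) = -0.051 × (2500/41.500) = -3.07.
Since η < 0, this is an inferior good.

-3.07 (inferior good)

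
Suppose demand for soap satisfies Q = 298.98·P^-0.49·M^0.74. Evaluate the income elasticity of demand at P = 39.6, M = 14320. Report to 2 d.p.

0.74

For a multiplicative demand Q = A·P^α·M^β, the income elasticity is β everywhere.
Here β = 0.74, so η = 0.74.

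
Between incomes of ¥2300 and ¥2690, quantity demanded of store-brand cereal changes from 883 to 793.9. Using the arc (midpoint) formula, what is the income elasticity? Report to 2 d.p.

ΔQ = 793.9 − 883 = -89.1; midpoint Q̄ = (883 + 793.9)/2 = 838.45.
ΔI = 2690 − 2300 = 390; midpoint Ī = (2300 + 2690)/2 = 2495.
η = (ΔQ/Q̄) ÷ (ΔI/Ī) = (-89.1/838.45) ÷ (390/2495) = -0.68.

-0.68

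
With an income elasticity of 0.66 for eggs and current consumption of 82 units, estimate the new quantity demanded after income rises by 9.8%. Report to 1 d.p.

87.3

%ΔQ ≈ η × %ΔI = 0.66 × 9.8% = 6.468%.
New Q ≈ 82 × (1 + 0.06468) = 87.3.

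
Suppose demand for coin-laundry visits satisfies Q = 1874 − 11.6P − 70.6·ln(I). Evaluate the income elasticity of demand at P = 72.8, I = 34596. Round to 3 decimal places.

-0.242

At P = 72.8, I = 34596: Q = 291.645.
Holding P constant, ∂Q/∂I = -70.6/I = -0.0020407.
η_I = (∂Q/∂I)·(I/Q) = -0.0020407 × (34596/291.645) = -0.242.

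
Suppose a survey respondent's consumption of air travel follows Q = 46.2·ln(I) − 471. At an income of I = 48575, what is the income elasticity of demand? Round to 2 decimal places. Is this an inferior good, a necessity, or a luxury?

1.68 (luxury)

At I = 48575: Q = 27.538.
dQ/dI = 46.2/I = 0.000951107 at this income.
η = (dQ/dI)·(I/Q) = 0.000951107 × (48575/27.538) = 1.68.
Since η > 1, the good is a luxury.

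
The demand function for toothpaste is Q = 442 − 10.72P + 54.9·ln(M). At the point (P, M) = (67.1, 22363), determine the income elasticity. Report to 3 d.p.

0.201

At P = 67.1, M = 22363: Q = 272.520.
Holding P constant, ∂Q/∂M = 54.9/M = 0.00245495.
η_M = (∂Q/∂M)·(M/Q) = 0.00245495 × (22363/272.520) = 0.201.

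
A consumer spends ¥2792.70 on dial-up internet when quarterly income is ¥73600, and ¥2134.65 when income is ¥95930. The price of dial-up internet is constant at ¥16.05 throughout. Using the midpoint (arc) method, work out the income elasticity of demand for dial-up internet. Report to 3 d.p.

-1.014

With a constant price, Q₁ = 2792.70/16.05 = 174.000 and Q₂ = 2134.65/16.05 = 133.000 (equivalently, work directly with expenditure since P cancels).
Midpoint %ΔQ = (2134.65 − 2792.70)/2463.68 = -0.26710; midpoint %ΔI = (95930 − 73600)/84765 = 0.26343.
η = -0.26710 / 0.26343 = -1.014.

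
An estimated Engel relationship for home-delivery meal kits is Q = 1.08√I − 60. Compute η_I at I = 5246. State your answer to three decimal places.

2.146

At I = 5246: Q = 18.224.
dQ/dI = 1.08/(2√I) = 0.00745555 at this income.
η = (dQ/dI)·(I/Q) = 0.00745555 × (5246/18.224) = 2.146.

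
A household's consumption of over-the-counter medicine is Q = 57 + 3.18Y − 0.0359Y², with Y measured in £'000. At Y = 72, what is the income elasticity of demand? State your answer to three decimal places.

At Y = 72: Q = 99.8544.
dQ/dY = 3.18 − 0.0718Y = -1.98960.
η = (dQ/dY)·(Y/Q) = -1.98960 × (72/99.8544) = -1.435.

-1.435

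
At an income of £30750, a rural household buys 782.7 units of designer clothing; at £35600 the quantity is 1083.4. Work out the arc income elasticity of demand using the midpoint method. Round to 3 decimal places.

ΔQ = 1083.4 − 782.7 = 300.7; midpoint Q̄ = (782.7 + 1083.4)/2 = 933.05.
ΔI = 35600 − 30750 = 4850; midpoint Ī = (30750 + 35600)/2 = 33175.
η = (ΔQ/Q̄) ÷ (ΔI/Ī) = (300.7/933.05) ÷ (4850/33175) = 2.204.

2.204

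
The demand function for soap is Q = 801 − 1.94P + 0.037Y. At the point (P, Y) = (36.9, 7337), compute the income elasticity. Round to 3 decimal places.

At P = 36.9, Y = 7337: Q = 1000.883.
Holding P constant, ∂Q/∂Y = 0.037.
η_Y = (∂Q/∂Y)·(Y/Q) = 0.037 × (7337/1000.883) = 0.271.

0.271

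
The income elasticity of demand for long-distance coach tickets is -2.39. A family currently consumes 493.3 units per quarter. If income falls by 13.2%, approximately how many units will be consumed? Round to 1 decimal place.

648.9

%ΔQ ≈ η × %ΔI = -2.39 × (-13.2%) = 31.548%.
New Q ≈ 493.3 × (1 + 0.31548) = 648.9.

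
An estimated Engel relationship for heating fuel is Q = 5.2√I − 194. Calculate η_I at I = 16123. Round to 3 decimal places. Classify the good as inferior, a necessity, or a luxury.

0.708 (necessity)

At I = 16123: Q = 466.277.
dQ/dI = 5.2/(2√I) = 0.0204762 at this income.
η = (dQ/dI)·(I/Q) = 0.0204762 × (16123/466.277) = 0.708.
Since 0 < η < 1, the good is a necessity.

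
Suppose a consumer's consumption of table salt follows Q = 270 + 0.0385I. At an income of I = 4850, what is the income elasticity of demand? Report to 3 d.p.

0.409

At I = 4850: Q = 456.725.
dQ/dI = 0.0385.
η = (dQ/dI)·(I/Q) = 0.0385 × (4850/456.725) = 0.409.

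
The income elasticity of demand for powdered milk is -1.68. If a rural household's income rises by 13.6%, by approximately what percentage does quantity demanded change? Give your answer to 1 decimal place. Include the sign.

-22.8%

%ΔQ ≈ η × %ΔI = -1.68 × 13.6% = -22.8%.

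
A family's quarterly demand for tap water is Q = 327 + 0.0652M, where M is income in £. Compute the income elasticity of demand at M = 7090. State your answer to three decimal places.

At M = 7090: Q = 789.268.
dQ/dM = 0.0652.
η = (dQ/dM)·(M/Q) = 0.0652 × (7090/789.268) = 0.586.

0.586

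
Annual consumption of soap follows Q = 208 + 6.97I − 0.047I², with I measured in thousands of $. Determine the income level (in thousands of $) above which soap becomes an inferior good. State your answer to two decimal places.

dQ/dI = 6.97 − 0.094I.
The good is inferior where dQ/dI < 0. Setting dQ/dI = 0 gives I = 6.97 / 0.094 = 74.15.

74.15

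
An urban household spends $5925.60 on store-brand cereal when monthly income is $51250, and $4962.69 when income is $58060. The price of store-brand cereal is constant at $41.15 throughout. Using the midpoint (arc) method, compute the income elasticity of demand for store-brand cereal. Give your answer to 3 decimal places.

-1.420

With a constant price, Q₁ = 5925.60/41.15 = 144.000 and Q₂ = 4962.69/41.15 = 120.600 (equivalently, work directly with expenditure since P cancels).
Midpoint %ΔQ = (4962.69 − 5925.60)/5444.15 = -0.17687; midpoint %ΔI = (58060 − 51250)/54655 = 0.12460.
η = -0.17687 / 0.12460 = -1.420.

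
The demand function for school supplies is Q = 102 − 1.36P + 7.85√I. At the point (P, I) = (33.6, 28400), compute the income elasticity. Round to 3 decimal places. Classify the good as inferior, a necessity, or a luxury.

At P = 33.6, I = 28400: Q = 1379.210.
Holding P constant, ∂Q/∂I = 7.85/(2√I) = 0.0232906.
η_I = (∂Q/∂I)·(I/Q) = 0.0232906 × (28400/1379.210) = 0.480.
Since 0 < η < 1, this is a necessity.

0.480 (necessity)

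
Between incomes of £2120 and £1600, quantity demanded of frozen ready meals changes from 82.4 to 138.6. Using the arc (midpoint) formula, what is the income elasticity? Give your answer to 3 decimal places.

ΔQ = 138.6 − 82.4 = 56.2; midpoint Q̄ = (82.4 + 138.6)/2 = 110.5.
ΔI = 1600 − 2120 = -520; midpoint Ī = (2120 + 1600)/2 = 1860.
η = (ΔQ/Q̄) ÷ (ΔI/Ī) = (56.2/110.5) ÷ (-520/1860) = -1.819.

-1.819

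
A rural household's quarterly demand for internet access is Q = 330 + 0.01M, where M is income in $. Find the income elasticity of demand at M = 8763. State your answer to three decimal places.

0.210

At M = 8763: Q = 417.630.
dQ/dM = 0.01.
η = (dQ/dM)·(M/Q) = 0.01 × (8763/417.630) = 0.210.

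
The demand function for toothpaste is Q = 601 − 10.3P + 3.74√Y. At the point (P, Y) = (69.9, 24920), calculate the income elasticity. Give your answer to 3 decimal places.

At P = 69.9, Y = 24920: Q = 471.429.
Holding P constant, ∂Q/∂Y = 3.74/(2√Y) = 0.0118459.
η_Y = (∂Q/∂Y)·(Y/Q) = 0.0118459 × (24920/471.429) = 0.626.

0.626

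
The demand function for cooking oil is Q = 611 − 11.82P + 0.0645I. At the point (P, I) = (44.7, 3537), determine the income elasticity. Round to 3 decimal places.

At P = 44.7, I = 3537: Q = 310.782.
Holding P constant, ∂Q/∂I = 0.0645.
η_I = (∂Q/∂I)·(I/Q) = 0.0645 × (3537/310.782) = 0.734.

0.734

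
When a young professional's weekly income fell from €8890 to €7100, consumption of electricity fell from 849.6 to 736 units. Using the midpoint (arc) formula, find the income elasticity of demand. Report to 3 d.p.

ΔQ = 736 − 849.6 = -113.6; midpoint Q̄ = (849.6 + 736)/2 = 792.8.
ΔI = 7100 − 8890 = -1790; midpoint Ī = (8890 + 7100)/2 = 7995.
η = (ΔQ/Q̄) ÷ (ΔI/Ī) = (-113.6/792.8) ÷ (-1790/7995) = 0.640.

0.640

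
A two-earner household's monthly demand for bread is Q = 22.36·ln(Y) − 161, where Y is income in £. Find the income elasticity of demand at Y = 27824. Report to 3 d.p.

At Y = 27824: Q = 67.825.
dQ/dY = 22.36/Y = 0.000803623 at this income.
η = (dQ/dY)·(Y/Q) = 0.000803623 × (27824/67.825) = 0.330.

0.330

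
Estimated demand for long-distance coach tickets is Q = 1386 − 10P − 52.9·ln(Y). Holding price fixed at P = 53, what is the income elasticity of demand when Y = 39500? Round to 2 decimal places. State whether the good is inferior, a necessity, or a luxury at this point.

At P = 53, Y = 39500: Q = 296.103.
Holding P constant, ∂Q/∂Y = -52.9/Y = -0.00133924.
η_Y = (∂Q/∂Y)·(Y/Q) = -0.00133924 × (39500/296.103) = -0.18.
Since η < 0, this is an inferior good.

-0.18 (inferior good)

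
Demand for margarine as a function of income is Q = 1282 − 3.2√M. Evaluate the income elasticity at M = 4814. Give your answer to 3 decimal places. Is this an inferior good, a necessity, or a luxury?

At M = 4814: Q = 1059.974.
dQ/dM = -3.2/(2√M) = -0.0230604 at this income.
η = (dQ/dM)·(M/Q) = -0.0230604 × (4814/1059.974) = -0.105.
Since η < 0, the good is an inferior good.

-0.105 (inferior good)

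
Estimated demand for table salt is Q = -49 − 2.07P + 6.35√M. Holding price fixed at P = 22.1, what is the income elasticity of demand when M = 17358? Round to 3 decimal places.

At P = 22.1, M = 17358: Q = 741.864.
Holding P constant, ∂Q/∂M = 6.35/(2√M) = 0.0240987.
η_M = (∂Q/∂M)·(M/Q) = 0.0240987 × (17358/741.864) = 0.564.

0.564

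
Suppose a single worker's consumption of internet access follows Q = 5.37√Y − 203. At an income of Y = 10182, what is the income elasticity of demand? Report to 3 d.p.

At Y = 10182: Q = 338.865.
dQ/dY = 5.37/(2√Y) = 0.026609 at this income.
η = (dQ/dY)·(Y/Q) = 0.026609 × (10182/338.865) = 0.800.

0.800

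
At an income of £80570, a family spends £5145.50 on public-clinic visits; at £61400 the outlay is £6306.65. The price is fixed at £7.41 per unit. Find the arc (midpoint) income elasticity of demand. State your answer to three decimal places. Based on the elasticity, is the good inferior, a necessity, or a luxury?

-0.751 (inferior good)

With a constant price, Q₁ = 5145.50/7.41 = 694.399 and Q₂ = 6306.65/7.41 = 851.100 (equivalently, work directly with expenditure since P cancels).
Midpoint %ΔQ = (6306.65 − 5145.50)/5726.08 = 0.20278; midpoint %ΔI = (61400 − 80570)/70985 = -0.27006.
η = 0.20278 / -0.27006 = -0.751.
η < 0 ⇒ inferior good.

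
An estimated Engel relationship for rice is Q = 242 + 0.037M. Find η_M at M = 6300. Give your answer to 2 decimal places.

At M = 6300: Q = 475.100.
dQ/dM = 0.037.
η = (dQ/dM)·(M/Q) = 0.037 × (6300/475.100) = 0.49.

0.49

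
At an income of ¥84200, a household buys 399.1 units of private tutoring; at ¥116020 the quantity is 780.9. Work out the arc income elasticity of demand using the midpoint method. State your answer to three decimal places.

2.036

ΔQ = 780.9 − 399.1 = 381.8; midpoint Q̄ = (399.1 + 780.9)/2 = 590.
ΔI = 116020 − 84200 = 31820; midpoint Ī = (84200 + 116020)/2 = 100110.
η = (ΔQ/Q̄) ÷ (ΔI/Ī) = (381.8/590) ÷ (31820/100110) = 2.036.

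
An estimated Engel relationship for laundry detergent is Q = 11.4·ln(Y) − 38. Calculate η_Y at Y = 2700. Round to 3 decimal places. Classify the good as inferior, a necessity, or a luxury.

0.219 (necessity)

At Y = 2700: Q = 52.071.
dQ/dY = 11.4/Y = 0.00422222 at this income.
η = (dQ/dY)·(Y/Q) = 0.00422222 × (2700/52.071) = 0.219.
Since 0 < η < 1, the good is a necessity.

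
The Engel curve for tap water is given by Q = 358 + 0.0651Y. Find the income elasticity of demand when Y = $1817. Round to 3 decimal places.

At Y = 1817: Q = 476.287.
dQ/dY = 0.0651.
η = (dQ/dY)·(Y/Q) = 0.0651 × (1817/476.287) = 0.248.

0.248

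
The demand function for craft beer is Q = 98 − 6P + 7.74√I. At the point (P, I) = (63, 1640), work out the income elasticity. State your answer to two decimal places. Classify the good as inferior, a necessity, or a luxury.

4.69 (luxury)

At P = 63, I = 1640: Q = 33.446.
Holding P constant, ∂Q/∂I = 7.74/(2√I) = 0.0955628.
η_I = (∂Q/∂I)·(I/Q) = 0.0955628 × (1640/33.446) = 4.69.
Since η > 1, this is a luxury.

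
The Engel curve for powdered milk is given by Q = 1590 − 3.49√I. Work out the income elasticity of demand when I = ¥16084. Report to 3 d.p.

-0.193

At I = 16084: Q = 1147.389.
dQ/dI = -3.49/(2√I) = -0.0137594 at this income.
η = (dQ/dI)·(I/Q) = -0.0137594 × (16084/1147.389) = -0.193.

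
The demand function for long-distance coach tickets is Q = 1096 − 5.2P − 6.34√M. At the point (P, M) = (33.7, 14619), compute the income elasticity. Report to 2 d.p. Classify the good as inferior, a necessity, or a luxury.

At P = 33.7, M = 14619: Q = 154.197.
Holding P constant, ∂Q/∂M = -6.34/(2√M) = -0.0262181.
η_M = (∂Q/∂M)·(M/Q) = -0.0262181 × (14619/154.197) = -2.49.
Since η < 0, this is an inferior good.

-2.49 (inferior good)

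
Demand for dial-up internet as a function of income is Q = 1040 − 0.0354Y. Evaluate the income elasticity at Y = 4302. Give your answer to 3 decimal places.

-0.172

At Y = 4302: Q = 887.709.
dQ/dY = −0.0354.
η = (dQ/dY)·(Y/Q) = -0.0354 × (4302/887.709) = -0.172.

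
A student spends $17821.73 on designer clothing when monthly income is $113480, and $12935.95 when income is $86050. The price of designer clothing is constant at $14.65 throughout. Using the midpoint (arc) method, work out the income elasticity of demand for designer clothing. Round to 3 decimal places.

1.155

With a constant price, Q₁ = 17821.73/14.65 = 1216.500 and Q₂ = 12935.95/14.65 = 883.000 (equivalently, work directly with expenditure since P cancels).
Midpoint %ΔQ = (12935.95 − 17821.73)/15378.84 = -0.31769; midpoint %ΔI = (86050 − 113480)/99765 = -0.27495.
η = -0.31769 / -0.27495 = 1.155.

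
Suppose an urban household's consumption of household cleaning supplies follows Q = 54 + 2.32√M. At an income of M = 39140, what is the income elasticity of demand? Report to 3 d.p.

0.447

At M = 39140: Q = 512.985.
dQ/dM = 2.32/(2√M) = 0.00586337 at this income.
η = (dQ/dM)·(M/Q) = 0.00586337 × (39140/512.985) = 0.447.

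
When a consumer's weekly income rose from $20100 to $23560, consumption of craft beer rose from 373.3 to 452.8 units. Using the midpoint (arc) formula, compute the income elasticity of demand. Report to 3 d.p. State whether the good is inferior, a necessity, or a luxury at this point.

ΔQ = 452.8 − 373.3 = 79.5; midpoint Q̄ = (373.3 + 452.8)/2 = 413.05.
ΔI = 23560 − 20100 = 3460; midpoint Ī = (20100 + 23560)/2 = 21830.
η = (ΔQ/Q̄) ÷ (ΔI/Ī) = (79.5/413.05) ÷ (3460/21830) = 1.214.
η > 1 ⇒ luxury.

1.214 (luxury)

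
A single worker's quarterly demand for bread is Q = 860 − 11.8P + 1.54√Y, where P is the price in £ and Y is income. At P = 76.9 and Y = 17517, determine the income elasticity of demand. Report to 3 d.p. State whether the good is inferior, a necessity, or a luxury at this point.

0.652 (necessity)

At P = 76.9, Y = 17517: Q = 156.402.
Holding P constant, ∂Q/∂Y = 1.54/(2√Y) = 0.00581783.
η_Y = (∂Q/∂Y)·(Y/Q) = 0.00581783 × (17517/156.402) = 0.652.
Since 0 < η < 1, this is a necessity.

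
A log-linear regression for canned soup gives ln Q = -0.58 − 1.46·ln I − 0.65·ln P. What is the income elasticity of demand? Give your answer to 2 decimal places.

-1.46

In a log-linear demand, the coefficient on ln I is the income elasticity.
So η = -1.46.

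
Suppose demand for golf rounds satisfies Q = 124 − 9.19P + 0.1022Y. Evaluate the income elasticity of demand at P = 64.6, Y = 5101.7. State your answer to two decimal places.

At P = 64.6, Y = 5101.7: Q = 51.720.
Holding P constant, ∂Q/∂Y = 0.1022.
η_Y = (∂Q/∂Y)·(Y/Q) = 0.1022 × (5101.7/51.720) = 10.08.

10.08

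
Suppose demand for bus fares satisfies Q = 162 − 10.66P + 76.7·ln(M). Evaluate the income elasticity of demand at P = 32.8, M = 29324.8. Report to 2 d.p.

At P = 32.8, M = 29324.8: Q = 601.303.
Holding P constant, ∂Q/∂M = 76.7/M = 0.00261553.
η_M = (∂Q/∂M)·(M/Q) = 0.00261553 × (29324.8/601.303) = 0.13.

0.13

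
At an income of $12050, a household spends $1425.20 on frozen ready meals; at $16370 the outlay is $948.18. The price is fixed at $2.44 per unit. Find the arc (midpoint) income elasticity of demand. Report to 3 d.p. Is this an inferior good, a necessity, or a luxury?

With a constant price, Q₁ = 1425.20/2.44 = 584.098 and Q₂ = 948.18/2.44 = 388.598 (equivalently, work directly with expenditure since P cancels).
Midpoint %ΔQ = (948.18 − 1425.20)/1186.69 = -0.40198; midpoint %ΔI = (16370 − 12050)/14210 = 0.30401.
η = -0.40198 / 0.30401 = -1.322.
η < 0 ⇒ inferior good.

-1.322 (inferior good)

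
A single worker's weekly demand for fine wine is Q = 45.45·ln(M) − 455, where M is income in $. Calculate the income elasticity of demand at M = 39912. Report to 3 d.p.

At M = 39912: Q = 26.517.
dQ/dM = 45.45/M = 0.00113876 at this income.
η = (dQ/dM)·(M/Q) = 0.00113876 × (39912/26.517) = 1.714.

1.714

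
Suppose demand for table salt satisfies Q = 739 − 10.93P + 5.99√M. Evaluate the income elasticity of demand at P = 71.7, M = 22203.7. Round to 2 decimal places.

0.53

At P = 71.7, M = 22203.7: Q = 847.883.
Holding P constant, ∂Q/∂M = 5.99/(2√M) = 0.0200994.
η_M = (∂Q/∂M)·(M/Q) = 0.0200994 × (22203.7/847.883) = 0.53.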